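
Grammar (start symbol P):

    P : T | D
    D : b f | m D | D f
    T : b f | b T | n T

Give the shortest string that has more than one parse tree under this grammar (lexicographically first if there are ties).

length 2: b f has 2 parse trees

Two derivations of b f:
  P ⇒ T ⇒ b f
  P ⇒ D ⇒ b f

b f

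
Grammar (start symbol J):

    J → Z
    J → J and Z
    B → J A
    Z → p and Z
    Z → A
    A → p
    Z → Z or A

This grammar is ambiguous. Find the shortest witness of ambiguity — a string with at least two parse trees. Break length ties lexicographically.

length 1: no string has ≥2 trees
length 3: p and p has 2 parse trees

Two derivations of p and p:
  J ⇒ Z ⇒ p and Z ⇒ p and A ⇒ p and p
  J ⇒ J and Z ⇒ Z and Z ⇒ A and Z ⇒ p and Z ⇒ p and A ⇒ p and p

p and p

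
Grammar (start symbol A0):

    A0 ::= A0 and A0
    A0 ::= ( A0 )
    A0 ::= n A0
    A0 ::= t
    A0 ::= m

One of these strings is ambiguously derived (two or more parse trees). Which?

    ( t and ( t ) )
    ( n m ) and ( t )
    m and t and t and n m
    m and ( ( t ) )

( t and ( t ) ): 1 tree
( n m ) and ( t ): 1 tree
m and t and t and n m: 5 trees
m and ( ( t ) ): 1 tree

m and t and t and n m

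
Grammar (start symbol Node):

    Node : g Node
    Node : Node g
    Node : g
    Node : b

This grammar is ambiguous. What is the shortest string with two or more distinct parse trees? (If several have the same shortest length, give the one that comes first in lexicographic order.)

g g

length 1: no string has ≥2 trees
length 2: g g has 2 parse trees

Two derivations of g g:
  Node ⇒ g Node ⇒ g g
  Node ⇒ Node g ⇒ g g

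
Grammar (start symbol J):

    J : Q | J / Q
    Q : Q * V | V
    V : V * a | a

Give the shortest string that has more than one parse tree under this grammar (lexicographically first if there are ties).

length 1: no string has ≥2 trees
length 3: a * a has 2 parse trees

Two derivations of a * a:
  J ⇒ Q ⇒ Q * V ⇒ V * V ⇒ a * V ⇒ a * a
  J ⇒ Q ⇒ V ⇒ V * a ⇒ a * a

a * a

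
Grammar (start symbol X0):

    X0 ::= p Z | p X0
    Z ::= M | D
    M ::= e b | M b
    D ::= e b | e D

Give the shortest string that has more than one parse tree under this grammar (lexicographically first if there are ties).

length 3: p e b has 2 parse trees

Two derivations of p e b:
  X0 ⇒ p Z ⇒ p M ⇒ p e b
  X0 ⇒ p Z ⇒ p D ⇒ p e b

p e b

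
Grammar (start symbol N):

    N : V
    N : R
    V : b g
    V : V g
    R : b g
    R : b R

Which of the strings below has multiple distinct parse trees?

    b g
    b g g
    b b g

b g

b g: 2 trees
b g g: 1 tree
b b g: 1 tree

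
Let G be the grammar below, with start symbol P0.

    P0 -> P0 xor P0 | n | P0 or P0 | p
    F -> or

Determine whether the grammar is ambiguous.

Ambiguous

Witness: n or n or n

Derivation 1: P0 ⇒ P0 or P0 ⇒ n or P0 ⇒ n or P0 or P0 ⇒ n or n or P0 ⇒ n or n or n
Derivation 2: P0 ⇒ P0 or P0 ⇒ P0 or P0 or P0 ⇒ n or P0 or P0 ⇒ n or n or P0 ⇒ n or n or n

Two distinct leftmost derivations for the same string.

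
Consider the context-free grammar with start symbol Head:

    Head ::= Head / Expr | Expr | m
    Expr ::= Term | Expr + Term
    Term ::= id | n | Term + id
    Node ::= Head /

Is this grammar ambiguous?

Ambiguous

Witness: id + id

Derivation 1: Head ⇒ Expr ⇒ Term ⇒ Term + id ⇒ id + id
Derivation 2: Head ⇒ Expr ⇒ Expr + Term ⇒ Term + Term ⇒ id + Term ⇒ id + id

Two distinct leftmost derivations for the same string.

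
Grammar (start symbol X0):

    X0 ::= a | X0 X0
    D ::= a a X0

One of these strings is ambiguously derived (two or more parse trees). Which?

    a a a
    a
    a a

a a a: 2 trees
a: 1 tree
a a: 1 tree

a a a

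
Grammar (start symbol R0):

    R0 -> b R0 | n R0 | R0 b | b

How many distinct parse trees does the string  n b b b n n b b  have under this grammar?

8

Parse trees for n b b b n n b b:
  [R0 n [R0 b [R0 b [R0 b [R0 n [R0 n [R0 b [R0 b]]]]]]]]
  [R0 n [R0 b [R0 b [R0 b [R0 n [R0 n [R0 [R0 b] b]]]]]]]
  [R0 n [R0 b [R0 b [R0 b [R0 n [R0 [R0 n [R0 b]] b]]]]]]
  [R0 n [R0 b [R0 b [R0 b [R0 [R0 n [R0 n [R0 b]]] b]]]]]
  [R0 n [R0 b [R0 b [R0 [R0 b [R0 n [R0 n [R0 b]]]] b]]]]
  [R0 n [R0 b [R0 [R0 b [R0 b [R0 n [R0 n [R0 b]]]]] b]]]
  [R0 n [R0 [R0 b [R0 b [R0 b [R0 n [R0 n [R0 b]]]]]] b]]
  [R0 [R0 n [R0 b [R0 b [R0 b [R0 n [R0 n [R0 b]]]]]]] b]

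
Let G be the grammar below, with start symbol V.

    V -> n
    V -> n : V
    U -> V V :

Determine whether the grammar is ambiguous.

Unambiguous

Only V is reachable from V; ignoring the rest: Right-recursive list with a separator: after each atom, whether the separator follows determines the rule. One parse per string.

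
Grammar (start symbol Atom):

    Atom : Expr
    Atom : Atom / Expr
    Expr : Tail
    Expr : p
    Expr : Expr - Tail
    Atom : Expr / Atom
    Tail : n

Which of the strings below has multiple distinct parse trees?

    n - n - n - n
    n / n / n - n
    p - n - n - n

n / n / n - n

n - n - n - n: 1 tree
n / n / n - n: 4 trees
p - n - n - n: 1 tree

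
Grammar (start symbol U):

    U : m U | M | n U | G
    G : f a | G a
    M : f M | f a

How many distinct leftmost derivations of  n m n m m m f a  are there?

Parse trees for n m n m m m f a:
  [U n [U m [U n [U m [U m [U m [U [M f a]]]]]]]]
  [U n [U m [U n [U m [U m [U m [U [G f a]]]]]]]]

2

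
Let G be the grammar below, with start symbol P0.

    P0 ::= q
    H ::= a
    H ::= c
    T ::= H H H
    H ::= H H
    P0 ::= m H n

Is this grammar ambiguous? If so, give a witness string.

Witness: m a a a n

Derivation 1: P0 ⇒ m H n ⇒ m H H n ⇒ m a H n ⇒ m a H H n ⇒ m a a H n ⇒ m a a a n
Derivation 2: P0 ⇒ m H n ⇒ m H H n ⇒ m H H H n ⇒ m a H H n ⇒ m a a H n ⇒ m a a a n

Two distinct leftmost derivations for the same string.

Ambiguous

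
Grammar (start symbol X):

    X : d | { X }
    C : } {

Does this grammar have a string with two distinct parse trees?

Unambiguous

Only X is reachable from X; ignoring the rest: Each string is a nest of matched brackets around a single atom. An opening bracket forces the recursive rule; an atom forces the base rule.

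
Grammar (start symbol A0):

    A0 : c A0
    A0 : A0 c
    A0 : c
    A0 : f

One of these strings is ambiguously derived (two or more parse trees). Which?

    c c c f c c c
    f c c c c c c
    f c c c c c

c c c f c c c

c c c f c c c: 20 trees
f c c c c c c: 1 tree
f c c c c c: 1 tree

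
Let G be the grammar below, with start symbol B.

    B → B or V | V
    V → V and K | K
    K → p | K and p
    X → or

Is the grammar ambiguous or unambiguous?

Witness: p and p

Derivation 1: B ⇒ V ⇒ V and K ⇒ K and K ⇒ p and K ⇒ p and p
Derivation 2: B ⇒ V ⇒ K ⇒ K and p ⇒ p and p

Two distinct leftmost derivations for the same string.

Ambiguous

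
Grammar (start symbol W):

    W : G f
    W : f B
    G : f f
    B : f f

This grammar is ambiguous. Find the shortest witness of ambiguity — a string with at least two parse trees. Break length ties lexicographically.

f f f

length 3: f f f has 2 parse trees

Two derivations of f f f:
  W ⇒ G f ⇒ f f f
  W ⇒ f B ⇒ f f f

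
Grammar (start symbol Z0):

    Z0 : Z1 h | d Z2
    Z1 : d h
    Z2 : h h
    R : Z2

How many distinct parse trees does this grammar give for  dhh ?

2

Parse trees for dhh:
  [Z0 [Z1 d h] h]
  [Z0 d [Z2 h h]]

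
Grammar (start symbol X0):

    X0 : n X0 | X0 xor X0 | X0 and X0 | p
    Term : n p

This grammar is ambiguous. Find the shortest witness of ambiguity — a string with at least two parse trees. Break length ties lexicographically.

length 1: no string has ≥2 trees
length 2: no string has ≥2 trees
length 3: no string has ≥2 trees
length 4: n p and p has 2 parse trees

Two derivations of n p and p:
  X0 ⇒ n X0 ⇒ n X0 and X0 ⇒ n p and X0 ⇒ n p and p
  X0 ⇒ X0 and X0 ⇒ n X0 and X0 ⇒ n p and X0 ⇒ n p and p

n p and p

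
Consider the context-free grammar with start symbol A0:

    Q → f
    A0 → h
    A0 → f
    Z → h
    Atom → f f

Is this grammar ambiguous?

Unambiguous

Only A0 is reachable from A0; ignoring the rest: The reachable rules are right-linear with at most one rule per (nonterminal, next-terminal) pair. Each input token forces the next rule, so parsing is deterministic.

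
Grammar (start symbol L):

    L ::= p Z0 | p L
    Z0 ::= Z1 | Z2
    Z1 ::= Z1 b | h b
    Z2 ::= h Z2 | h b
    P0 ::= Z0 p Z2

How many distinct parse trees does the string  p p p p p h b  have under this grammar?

Parse trees for p p p p p h b:
  [L p [L p [L p [L p [L p [Z0 [Z1 h b]]]]]]]
  [L p [L p [L p [L p [L p [Z0 [Z2 h b]]]]]]]

2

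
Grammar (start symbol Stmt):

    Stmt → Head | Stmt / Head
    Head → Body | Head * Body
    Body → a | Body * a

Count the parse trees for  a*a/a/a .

2

Parse trees for a*a/a/a:
  [Stmt [Stmt [Stmt [Head [Body [Body a] * a]]] / [Head [Body a]]] / [Head [Body a]]]
  [Stmt [Stmt [Stmt [Head [Head [Body a]] * [Body a]]] / [Head [Body a]]] / [Head [Body a]]]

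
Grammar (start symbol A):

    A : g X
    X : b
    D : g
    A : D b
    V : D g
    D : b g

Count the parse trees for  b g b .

Parse trees for b g b:
  [A [D b g] b]

1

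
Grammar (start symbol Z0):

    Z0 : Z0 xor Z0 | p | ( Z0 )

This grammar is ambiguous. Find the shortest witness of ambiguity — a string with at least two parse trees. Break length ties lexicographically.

length 1: no string has ≥2 trees
length 3: no string has ≥2 trees
length 5: p xor p xor p has 2 parse trees

Two derivations of p xor p xor p:
  Z0 ⇒ Z0 xor Z0 ⇒ Z0 xor Z0 xor Z0 ⇒ p xor Z0 xor Z0 ⇒ p xor p xor Z0 ⇒ p xor p xor p
  Z0 ⇒ Z0 xor Z0 ⇒ p xor Z0 ⇒ p xor Z0 xor Z0 ⇒ p xor p xor Z0 ⇒ p xor p xor p

p xor p xor p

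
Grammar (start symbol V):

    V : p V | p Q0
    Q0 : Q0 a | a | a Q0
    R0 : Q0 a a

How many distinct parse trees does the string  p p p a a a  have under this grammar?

Parse trees for p p p a a a:
  [V p [V p [V p [Q0 [Q0 [Q0 a] a] a]]]]
  [V p [V p [V p [Q0 [Q0 a [Q0 a]] a]]]]
  [V p [V p [V p [Q0 a [Q0 [Q0 a] a]]]]]
  [V p [V p [V p [Q0 a [Q0 a [Q0 a]]]]]]

4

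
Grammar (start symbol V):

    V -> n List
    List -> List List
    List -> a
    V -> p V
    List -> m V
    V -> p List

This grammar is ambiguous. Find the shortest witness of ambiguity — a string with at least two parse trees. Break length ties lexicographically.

n a a a

length 2: no string has ≥2 trees
length 3: no string has ≥2 trees
length 4: n a a a has 2 parse trees

Two derivations of n a a a:
  V ⇒ n List ⇒ n List List ⇒ n List List List ⇒ n a List List ⇒ n a a List ⇒ n a a a
  V ⇒ n List ⇒ n List List ⇒ n a List ⇒ n a List List ⇒ n a a List ⇒ n a a a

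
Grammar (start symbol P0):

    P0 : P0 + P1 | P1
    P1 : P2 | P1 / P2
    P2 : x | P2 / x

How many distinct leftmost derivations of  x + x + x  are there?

Parse trees for x + x + x:
  [P0 [P0 [P0 [P1 [P2 x]]] + [P1 [P2 x]]] + [P1 [P2 x]]]

1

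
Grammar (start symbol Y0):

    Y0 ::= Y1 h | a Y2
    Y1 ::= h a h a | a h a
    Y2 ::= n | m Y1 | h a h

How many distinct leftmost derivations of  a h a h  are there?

Parse trees for a h a h:
  [Y0 [Y1 a h a] h]
  [Y0 a [Y2 h a h]]

2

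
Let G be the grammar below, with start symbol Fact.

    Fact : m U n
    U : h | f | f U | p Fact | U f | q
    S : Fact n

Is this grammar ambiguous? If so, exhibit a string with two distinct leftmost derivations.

Ambiguous

Witness: m f f n

Derivation 1: Fact ⇒ m U n ⇒ m f U n ⇒ m f f n
Derivation 2: Fact ⇒ m U n ⇒ m U f n ⇒ m f f n

Two distinct leftmost derivations for the same string.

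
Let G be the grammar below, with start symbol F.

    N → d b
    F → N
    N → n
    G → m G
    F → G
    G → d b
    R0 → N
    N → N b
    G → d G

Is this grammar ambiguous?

Witness: d b

Derivation 1: F ⇒ N ⇒ d b
Derivation 2: F ⇒ G ⇒ d b

Two distinct leftmost derivations for the same string.

Ambiguous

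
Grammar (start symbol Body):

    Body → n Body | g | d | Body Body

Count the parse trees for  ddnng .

2

Parse trees for ddnng:
  [Body [Body d] [Body [Body d] [Body n [Body n [Body g]]]]]
  [Body [Body [Body d] [Body d]] [Body n [Body n [Body g]]]]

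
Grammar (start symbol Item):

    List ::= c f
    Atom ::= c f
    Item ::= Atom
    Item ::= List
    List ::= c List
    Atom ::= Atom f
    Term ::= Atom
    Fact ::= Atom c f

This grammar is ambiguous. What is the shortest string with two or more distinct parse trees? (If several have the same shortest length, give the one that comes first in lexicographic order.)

length 2: c f has 2 parse trees

Two derivations of c f:
  Item ⇒ Atom ⇒ c f
  Item ⇒ List ⇒ c f

c f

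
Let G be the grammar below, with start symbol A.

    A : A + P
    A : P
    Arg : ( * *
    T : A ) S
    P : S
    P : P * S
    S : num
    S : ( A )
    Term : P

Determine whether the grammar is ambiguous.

Unambiguous

(T, Arg, Term are unreachable from A, so their rules don't affect L(A).) A → A + P | P  ;  P → P * S | S  — a left-associative chain with S at the bottom. Each string factors uniquely by precedence.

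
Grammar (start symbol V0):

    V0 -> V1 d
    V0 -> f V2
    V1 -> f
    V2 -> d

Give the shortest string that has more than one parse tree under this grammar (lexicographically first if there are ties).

length 2: f d has 2 parse trees

Two derivations of f d:
  V0 ⇒ V1 d ⇒ f d
  V0 ⇒ f V2 ⇒ f d

f d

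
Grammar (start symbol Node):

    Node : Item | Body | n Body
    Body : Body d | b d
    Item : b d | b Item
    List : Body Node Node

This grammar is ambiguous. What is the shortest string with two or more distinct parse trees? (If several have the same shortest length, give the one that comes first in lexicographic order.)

b d

length 2: b d has 2 parse trees

Two derivations of b d:
  Node ⇒ Item ⇒ b d
  Node ⇒ Body ⇒ b d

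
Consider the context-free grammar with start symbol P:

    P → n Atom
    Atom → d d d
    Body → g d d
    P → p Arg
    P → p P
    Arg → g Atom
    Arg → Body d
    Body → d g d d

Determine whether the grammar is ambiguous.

Witness: p g d d d

Derivation 1: P ⇒ p Arg ⇒ p g Atom ⇒ p g d d d
Derivation 2: P ⇒ p Arg ⇒ p Body d ⇒ p g d d d

Two distinct leftmost derivations for the same string.

Ambiguous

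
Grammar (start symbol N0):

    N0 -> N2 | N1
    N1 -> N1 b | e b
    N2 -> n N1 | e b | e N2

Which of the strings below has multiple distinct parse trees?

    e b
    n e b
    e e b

e b

e b: 2 trees
n e b: 1 tree
e e b: 1 tree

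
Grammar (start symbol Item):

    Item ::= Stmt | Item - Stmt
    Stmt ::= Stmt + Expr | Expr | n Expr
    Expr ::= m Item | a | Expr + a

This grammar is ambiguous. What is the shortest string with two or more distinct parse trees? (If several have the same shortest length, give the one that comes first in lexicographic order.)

length 1: no string has ≥2 trees
length 2: no string has ≥2 trees
length 3: a + a has 2 parse trees

Two derivations of a + a:
  Item ⇒ Stmt ⇒ Stmt + Expr ⇒ Expr + Expr ⇒ a + Expr ⇒ a + a
  Item ⇒ Stmt ⇒ Expr ⇒ Expr + a ⇒ a + a

a + a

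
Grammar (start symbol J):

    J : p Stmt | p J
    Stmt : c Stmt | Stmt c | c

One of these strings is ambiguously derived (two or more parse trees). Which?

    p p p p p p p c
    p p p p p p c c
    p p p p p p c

p p p p p p c c

p p p p p p p c: 1 tree
p p p p p p c c: 2 trees
p p p p p p c: 1 tree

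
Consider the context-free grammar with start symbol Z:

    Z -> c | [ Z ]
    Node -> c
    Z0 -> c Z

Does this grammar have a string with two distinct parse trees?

(Node, Z0 are unreachable from Z, so their rules don't affect L(Z).) Each string is a nest of matched brackets around a single atom. An opening bracket forces the recursive rule; an atom forces the base rule.

Unambiguous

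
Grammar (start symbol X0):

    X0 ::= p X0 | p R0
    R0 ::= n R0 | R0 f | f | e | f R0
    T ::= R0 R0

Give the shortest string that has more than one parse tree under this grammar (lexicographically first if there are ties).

p f f

length 2: no string has ≥2 trees
length 3: p f f has 2 parse trees

Two derivations of p f f:
  X0 ⇒ p R0 ⇒ p R0 f ⇒ p f f
  X0 ⇒ p R0 ⇒ p f R0 ⇒ p f f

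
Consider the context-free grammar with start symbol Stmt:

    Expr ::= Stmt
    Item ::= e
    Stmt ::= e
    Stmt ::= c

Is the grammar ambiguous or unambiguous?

Unambiguous

(Expr, Item are unreachable from Stmt, so their rules don't affect L(Stmt).) Each reachable nonterminal has at most one production per leading terminal, and all productions are right-linear; the derivation is determined token-by-token.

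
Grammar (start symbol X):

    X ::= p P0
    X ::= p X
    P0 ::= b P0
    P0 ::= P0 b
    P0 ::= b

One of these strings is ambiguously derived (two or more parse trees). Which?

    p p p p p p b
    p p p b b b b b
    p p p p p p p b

p p p b b b b b

p p p p p p b: 1 tree
p p p b b b b b: 16 trees
p p p p p p p b: 1 tree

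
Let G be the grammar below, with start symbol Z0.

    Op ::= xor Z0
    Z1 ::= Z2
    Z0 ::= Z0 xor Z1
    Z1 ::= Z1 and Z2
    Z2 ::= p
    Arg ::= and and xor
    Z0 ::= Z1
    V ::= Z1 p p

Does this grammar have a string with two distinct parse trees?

Unambiguous

Only Z0, Z1, Z2 are reachable from Z0; ignoring the rest: The grammar is stratified — Z0 handles 'xor' (left-recursive), Z1 handles 'and', Z2 atoms. Each operator has a fixed associativity and precedence level, so every string has one parse.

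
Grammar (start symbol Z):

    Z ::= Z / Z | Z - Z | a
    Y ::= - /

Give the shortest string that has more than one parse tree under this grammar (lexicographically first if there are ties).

a - a - a

length 1: no string has ≥2 trees
length 3: no string has ≥2 trees
length 5: a - a - a has 2 parse trees

Two derivations of a - a - a:
  Z ⇒ Z - Z ⇒ Z - Z - Z ⇒ a - Z - Z ⇒ a - a - Z ⇒ a - a - a
  Z ⇒ Z - Z ⇒ a - Z ⇒ a - Z - Z ⇒ a - a - Z ⇒ a - a - a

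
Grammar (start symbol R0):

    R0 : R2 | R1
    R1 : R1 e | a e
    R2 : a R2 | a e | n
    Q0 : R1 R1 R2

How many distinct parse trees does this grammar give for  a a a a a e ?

Parse trees for a a a a a e:
  [R0 [R2 a [R2 a [R2 a [R2 a [R2 a e]]]]]]

1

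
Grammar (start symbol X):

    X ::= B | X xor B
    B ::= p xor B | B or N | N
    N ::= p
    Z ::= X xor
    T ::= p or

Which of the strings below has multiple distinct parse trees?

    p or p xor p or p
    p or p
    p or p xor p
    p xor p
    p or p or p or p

p or p xor p or p: 1 tree
p or p: 1 tree
p or p xor p: 1 tree
p xor p: 2 trees
p or p or p or p: 1 tree

p xor p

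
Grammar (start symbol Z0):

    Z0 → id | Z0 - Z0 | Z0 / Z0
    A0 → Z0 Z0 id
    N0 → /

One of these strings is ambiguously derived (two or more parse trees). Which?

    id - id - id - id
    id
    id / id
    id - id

id - id - id - id

id - id - id - id: 5 trees
id: 1 tree
id / id: 1 tree
id - id: 1 tree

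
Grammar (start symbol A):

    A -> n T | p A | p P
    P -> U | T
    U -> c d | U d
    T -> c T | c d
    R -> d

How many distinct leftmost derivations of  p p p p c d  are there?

Parse trees for p p p p c d:
  [A p [A p [A p [A p [P [U c d]]]]]]
  [A p [A p [A p [A p [P [T c d]]]]]]

2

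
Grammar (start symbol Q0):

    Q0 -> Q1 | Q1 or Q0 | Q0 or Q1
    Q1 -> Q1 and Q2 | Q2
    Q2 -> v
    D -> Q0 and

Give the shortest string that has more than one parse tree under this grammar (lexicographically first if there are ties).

length 1: no string has ≥2 trees
length 3: v or v has 2 parse trees

Two derivations of v or v:
  Q0 ⇒ Q1 or Q0 ⇒ Q2 or Q0 ⇒ v or Q0 ⇒ v or Q1 ⇒ v or Q2 ⇒ v or v
  Q0 ⇒ Q0 or Q1 ⇒ Q1 or Q1 ⇒ Q2 or Q1 ⇒ v or Q1 ⇒ v or Q2 ⇒ v or v

v or v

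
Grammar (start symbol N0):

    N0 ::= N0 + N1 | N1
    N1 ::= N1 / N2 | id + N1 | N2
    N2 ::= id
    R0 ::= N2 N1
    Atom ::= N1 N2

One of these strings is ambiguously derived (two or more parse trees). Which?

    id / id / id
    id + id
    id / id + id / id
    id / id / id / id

id + id

id / id / id: 1 tree
id + id: 2 trees
id / id + id / id: 1 tree
id / id / id / id: 1 tree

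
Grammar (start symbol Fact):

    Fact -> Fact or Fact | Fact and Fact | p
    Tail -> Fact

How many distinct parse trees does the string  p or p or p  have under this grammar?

2

Parse trees for p or p or p:
  [Fact [Fact p] or [Fact [Fact p] or [Fact p]]]
  [Fact [Fact [Fact p] or [Fact p]] or [Fact p]]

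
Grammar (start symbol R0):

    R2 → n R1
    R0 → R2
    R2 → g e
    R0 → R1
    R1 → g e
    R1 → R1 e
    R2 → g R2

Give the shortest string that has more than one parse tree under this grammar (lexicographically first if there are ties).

g e

length 2: g e has 2 parse trees

Two derivations of g e:
  R0 ⇒ R2 ⇒ g e
  R0 ⇒ R1 ⇒ g e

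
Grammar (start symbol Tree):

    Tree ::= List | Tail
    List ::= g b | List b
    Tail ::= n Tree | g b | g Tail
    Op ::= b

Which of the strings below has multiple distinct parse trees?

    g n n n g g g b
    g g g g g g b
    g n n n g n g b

g n n n g g g b: 1 tree
g g g g g g b: 1 tree
g n n n g n g b: 2 trees

g n n n g n g b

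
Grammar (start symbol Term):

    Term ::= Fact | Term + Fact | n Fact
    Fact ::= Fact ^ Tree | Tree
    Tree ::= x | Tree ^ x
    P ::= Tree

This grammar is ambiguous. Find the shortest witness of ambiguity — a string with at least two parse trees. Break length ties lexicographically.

x ^ x

length 1: no string has ≥2 trees
length 2: no string has ≥2 trees
length 3: x ^ x has 2 parse trees

Two derivations of x ^ x:
  Term ⇒ Fact ⇒ Fact ^ Tree ⇒ Tree ^ Tree ⇒ x ^ Tree ⇒ x ^ x
  Term ⇒ Fact ⇒ Tree ⇒ Tree ^ x ⇒ x ^ x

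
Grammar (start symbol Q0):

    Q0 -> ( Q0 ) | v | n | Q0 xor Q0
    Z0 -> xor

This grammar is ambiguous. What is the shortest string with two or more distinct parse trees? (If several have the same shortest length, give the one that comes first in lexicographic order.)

n xor n xor n

length 1: no string has ≥2 trees
length 3: no string has ≥2 trees
length 5: n xor n xor n has 2 parse trees

Two derivations of n xor n xor n:
  Q0 ⇒ Q0 xor Q0 ⇒ n xor Q0 ⇒ n xor Q0 xor Q0 ⇒ n xor n xor Q0 ⇒ n xor n xor n
  Q0 ⇒ Q0 xor Q0 ⇒ Q0 xor Q0 xor Q0 ⇒ n xor Q0 xor Q0 ⇒ n xor n xor Q0 ⇒ n xor n xor n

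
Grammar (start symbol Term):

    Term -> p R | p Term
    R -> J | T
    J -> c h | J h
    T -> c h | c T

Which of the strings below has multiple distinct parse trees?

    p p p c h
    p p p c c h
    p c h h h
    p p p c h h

p p p c h

p p p c h: 2 trees
p p p c c h: 1 tree
p c h h h: 1 tree
p p p c h h: 1 tree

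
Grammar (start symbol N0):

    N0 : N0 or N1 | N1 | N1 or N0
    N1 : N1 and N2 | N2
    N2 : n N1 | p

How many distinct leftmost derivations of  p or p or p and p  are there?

4

Parse trees for p or p or p and p:
  [N0 [N0 [N0 [N1 [N2 p]]] or [N1 [N2 p]]] or [N1 [N1 [N2 p]] and [N2 p]]]
  [N0 [N0 [N1 [N2 p]] or [N0 [N1 [N2 p]]]] or [N1 [N1 [N2 p]] and [N2 p]]]
  [N0 [N1 [N2 p]] or [N0 [N0 [N1 [N2 p]]] or [N1 [N1 [N2 p]] and [N2 p]]]]
  [N0 [N1 [N2 p]] or [N0 [N1 [N2 p]] or [N0 [N1 [N1 [N2 p]] and [N2 p]]]]]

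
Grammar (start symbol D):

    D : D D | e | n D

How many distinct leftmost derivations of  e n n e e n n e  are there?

Parse trees for e n n e e n n e (showing first 6 of 14):
  [D [D e] [D [D n [D n [D e]]] [D [D e] [D n [D n [D e]]]]]]
  [D [D e] [D [D [D n [D n [D e]]] [D e]] [D n [D n [D e]]]]]
  [D [D e] [D [D n [D [D n [D e]] [D e]]] [D n [D n [D e]]]]]
  [D [D e] [D [D n [D n [D [D e] [D e]]]] [D n [D n [D e]]]]]
  [D [D e] [D n [D [D n [D e]] [D [D e] [D n [D n [D e]]]]]]]
  [D [D e] [D n [D [D [D n [D e]] [D e]] [D n [D n [D e]]]]]]

14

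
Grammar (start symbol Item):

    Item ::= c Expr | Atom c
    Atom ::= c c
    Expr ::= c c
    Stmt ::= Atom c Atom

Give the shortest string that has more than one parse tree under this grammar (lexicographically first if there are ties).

c c c

length 3: c c c has 2 parse trees

Two derivations of c c c:
  Item ⇒ c Expr ⇒ c c c
  Item ⇒ Atom c ⇒ c c c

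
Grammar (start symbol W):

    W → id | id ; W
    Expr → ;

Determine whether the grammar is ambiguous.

Unambiguous

(Expr is unreachable from W, so its rules don't affect L(W).) Right-recursive list with a separator: after each atom, whether the separator follows determines the rule. One parse per string.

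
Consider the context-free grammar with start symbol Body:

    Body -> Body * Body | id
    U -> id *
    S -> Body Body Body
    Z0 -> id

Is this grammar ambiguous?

Ambiguous

Witness: id * id * id

Derivation 1: Body ⇒ Body * Body ⇒ Body * Body * Body ⇒ id * Body * Body ⇒ id * id * Body ⇒ id * id * id
Derivation 2: Body ⇒ Body * Body ⇒ id * Body ⇒ id * Body * Body ⇒ id * id * Body ⇒ id * id * id

Two distinct leftmost derivations for the same string.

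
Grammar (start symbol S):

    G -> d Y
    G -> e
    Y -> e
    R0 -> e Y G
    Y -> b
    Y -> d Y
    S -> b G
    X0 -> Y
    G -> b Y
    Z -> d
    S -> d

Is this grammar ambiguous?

(R0, X0, Z are unreachable from S, so their rules don't affect L(S).) The reachable rules are right-linear with at most one rule per (nonterminal, next-terminal) pair. Each input token forces the next rule, so parsing is deterministic.

Unambiguous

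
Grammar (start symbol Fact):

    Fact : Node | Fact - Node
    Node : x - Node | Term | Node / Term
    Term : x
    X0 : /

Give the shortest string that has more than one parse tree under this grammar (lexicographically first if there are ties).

x - x

length 1: no string has ≥2 trees
length 3: x - x has 2 parse trees

Two derivations of x - x:
  Fact ⇒ Node ⇒ x - Node ⇒ x - Term ⇒ x - x
  Fact ⇒ Fact - Node ⇒ Node - Node ⇒ Term - Node ⇒ x - Node ⇒ x - Term ⇒ x - x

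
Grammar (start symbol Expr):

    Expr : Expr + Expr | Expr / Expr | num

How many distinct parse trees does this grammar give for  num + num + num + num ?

5

Parse trees for num + num + num + num:
  [Expr [Expr num] + [Expr [Expr num] + [Expr [Expr num] + [Expr num]]]]
  [Expr [Expr num] + [Expr [Expr [Expr num] + [Expr num]] + [Expr num]]]
  [Expr [Expr [Expr num] + [Expr num]] + [Expr [Expr num] + [Expr num]]]
  [Expr [Expr [Expr num] + [Expr [Expr num] + [Expr num]]] + [Expr num]]
  [Expr [Expr [Expr [Expr num] + [Expr num]] + [Expr num]] + [Expr num]]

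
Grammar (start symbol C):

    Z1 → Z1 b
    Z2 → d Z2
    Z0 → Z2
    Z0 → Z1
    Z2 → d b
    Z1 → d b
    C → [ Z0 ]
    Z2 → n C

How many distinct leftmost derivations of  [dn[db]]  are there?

Parse trees for [dn[db]]:
  [C [ [Z0 [Z2 d [Z2 n [C [ [Z0 [Z2 d b]] ]]]]] ]]
  [C [ [Z0 [Z2 d [Z2 n [C [ [Z0 [Z1 d b]] ]]]]] ]]

2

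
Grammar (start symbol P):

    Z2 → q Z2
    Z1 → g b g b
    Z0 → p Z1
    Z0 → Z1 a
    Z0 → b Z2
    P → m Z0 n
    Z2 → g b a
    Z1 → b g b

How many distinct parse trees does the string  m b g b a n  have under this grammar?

Parse trees for m b g b a n:
  [P m [Z0 [Z1 b g b] a] n]
  [P m [Z0 b [Z2 g b a]] n]

2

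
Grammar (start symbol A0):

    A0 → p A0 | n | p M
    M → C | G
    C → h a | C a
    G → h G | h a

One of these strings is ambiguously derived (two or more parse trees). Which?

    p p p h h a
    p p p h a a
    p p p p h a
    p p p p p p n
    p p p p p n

p p p h h a: 1 tree
p p p h a a: 1 tree
p p p p h a: 2 trees
p p p p p p n: 1 tree
p p p p p n: 1 tree

p p p p h a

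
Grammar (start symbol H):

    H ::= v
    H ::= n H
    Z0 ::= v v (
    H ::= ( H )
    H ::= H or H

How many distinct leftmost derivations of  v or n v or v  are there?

Parse trees for v or n v or v:
  [H [H v] or [H n [H [H v] or [H v]]]]
  [H [H v] or [H [H n [H v]] or [H v]]]
  [H [H [H v] or [H n [H v]]] or [H v]]

3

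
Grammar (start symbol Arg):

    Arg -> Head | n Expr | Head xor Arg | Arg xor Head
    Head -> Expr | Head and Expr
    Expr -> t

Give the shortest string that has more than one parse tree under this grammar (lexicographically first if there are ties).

length 1: no string has ≥2 trees
length 2: no string has ≥2 trees
length 3: t xor t has 2 parse trees

Two derivations of t xor t:
  Arg ⇒ Head xor Arg ⇒ Expr xor Arg ⇒ t xor Arg ⇒ t xor Head ⇒ t xor Expr ⇒ t xor t
  Arg ⇒ Arg xor Head ⇒ Head xor Head ⇒ Expr xor Head ⇒ t xor Head ⇒ t xor Expr ⇒ t xor t

t xor t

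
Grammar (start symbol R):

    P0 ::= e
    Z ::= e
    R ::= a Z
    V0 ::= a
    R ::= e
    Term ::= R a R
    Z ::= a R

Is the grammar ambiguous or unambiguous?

(Term, P0, V0 are unreachable from R, so their rules don't affect L(R).) Restricted to the reachable nonterminals, every rule has the form A → t or A → t B, and no two rules for the same A share a first terminal. The grammar encodes a DFA — one run per string.

Unambiguous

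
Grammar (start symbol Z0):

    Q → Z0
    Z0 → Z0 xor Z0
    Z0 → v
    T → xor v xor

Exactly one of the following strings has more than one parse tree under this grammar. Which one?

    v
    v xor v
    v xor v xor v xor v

v xor v xor v xor v

v: 1 tree
v xor v: 1 tree
v xor v xor v xor v: 5 trees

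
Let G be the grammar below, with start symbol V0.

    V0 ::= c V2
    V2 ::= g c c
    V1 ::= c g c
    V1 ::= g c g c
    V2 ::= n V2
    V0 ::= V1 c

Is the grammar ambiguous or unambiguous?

Ambiguous

Witness: c g c c

Derivation 1: V0 ⇒ c V2 ⇒ c g c c
Derivation 2: V0 ⇒ V1 c ⇒ c g c c

Two distinct leftmost derivations for the same string.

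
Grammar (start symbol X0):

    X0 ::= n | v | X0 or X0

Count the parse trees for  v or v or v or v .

Parse trees for v or v or v or v:
  [X0 [X0 v] or [X0 [X0 v] or [X0 [X0 v] or [X0 v]]]]
  [X0 [X0 v] or [X0 [X0 [X0 v] or [X0 v]] or [X0 v]]]
  [X0 [X0 [X0 v] or [X0 v]] or [X0 [X0 v] or [X0 v]]]
  [X0 [X0 [X0 v] or [X0 [X0 v] or [X0 v]]] or [X0 v]]
  [X0 [X0 [X0 [X0 v] or [X0 v]] or [X0 v]] or [X0 v]]

5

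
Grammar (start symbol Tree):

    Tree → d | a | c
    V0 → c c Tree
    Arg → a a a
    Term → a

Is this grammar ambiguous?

Unambiguous

Only Tree is reachable from Tree; ignoring the rest: Restricted to the reachable nonterminals, every rule has the form A → t or A → t B, and no two rules for the same A share a first terminal. The grammar encodes a DFA — one run per string.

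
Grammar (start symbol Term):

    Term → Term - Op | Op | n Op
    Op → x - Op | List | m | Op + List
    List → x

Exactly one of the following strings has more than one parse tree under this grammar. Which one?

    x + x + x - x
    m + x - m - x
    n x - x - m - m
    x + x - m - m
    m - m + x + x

n x - x - m - m

x + x + x - x: 1 tree
m + x - m - x: 1 tree
n x - x - m - m: 4 trees
x + x - m - m: 1 tree
m - m + x + x: 1 tree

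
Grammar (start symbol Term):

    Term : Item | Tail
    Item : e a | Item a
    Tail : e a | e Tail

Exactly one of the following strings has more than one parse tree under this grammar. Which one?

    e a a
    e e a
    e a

e a

e a a: 1 tree
e e a: 1 tree
e a: 2 trees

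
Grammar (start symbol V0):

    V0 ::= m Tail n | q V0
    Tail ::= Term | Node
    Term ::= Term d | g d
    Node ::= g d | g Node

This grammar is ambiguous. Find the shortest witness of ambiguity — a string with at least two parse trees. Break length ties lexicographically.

m g d n

length 4: m g d n has 2 parse trees

Two derivations of m g d n:
  V0 ⇒ m Tail n ⇒ m Term n ⇒ m g d n
  V0 ⇒ m Tail n ⇒ m Node n ⇒ m g d n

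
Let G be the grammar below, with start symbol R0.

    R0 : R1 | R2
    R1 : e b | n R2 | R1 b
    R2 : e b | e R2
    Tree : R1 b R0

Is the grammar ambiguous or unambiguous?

Ambiguous

Witness: e b

Derivation 1: R0 ⇒ R1 ⇒ e b
Derivation 2: R0 ⇒ R2 ⇒ e b

Two distinct leftmost derivations for the same string.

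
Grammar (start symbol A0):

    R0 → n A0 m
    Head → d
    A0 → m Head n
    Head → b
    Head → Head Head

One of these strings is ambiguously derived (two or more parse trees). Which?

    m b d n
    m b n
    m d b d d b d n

m b d n: 1 tree
m b n: 1 tree
m d b d d b d n: 42 trees

m d b d d b d n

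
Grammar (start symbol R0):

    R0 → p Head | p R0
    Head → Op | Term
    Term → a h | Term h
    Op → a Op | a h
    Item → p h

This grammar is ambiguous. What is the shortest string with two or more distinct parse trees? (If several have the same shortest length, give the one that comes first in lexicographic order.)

p a h

length 3: p a h has 2 parse trees

Two derivations of p a h:
  R0 ⇒ p Head ⇒ p Op ⇒ p a h
  R0 ⇒ p Head ⇒ p Term ⇒ p a h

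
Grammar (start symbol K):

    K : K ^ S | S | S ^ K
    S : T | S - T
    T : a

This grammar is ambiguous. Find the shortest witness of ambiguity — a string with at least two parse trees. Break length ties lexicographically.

a ^ a

length 1: no string has ≥2 trees
length 3: a ^ a has 2 parse trees

Two derivations of a ^ a:
  K ⇒ K ^ S ⇒ S ^ S ⇒ T ^ S ⇒ a ^ S ⇒ a ^ T ⇒ a ^ a
  K ⇒ S ^ K ⇒ T ^ K ⇒ a ^ K ⇒ a ^ S ⇒ a ^ T ⇒ a ^ a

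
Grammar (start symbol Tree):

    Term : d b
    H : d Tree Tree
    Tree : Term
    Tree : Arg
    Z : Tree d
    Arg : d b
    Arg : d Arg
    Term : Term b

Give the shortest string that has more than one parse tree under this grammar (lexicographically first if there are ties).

d b

length 2: d b has 2 parse trees

Two derivations of d b:
  Tree ⇒ Term ⇒ d b
  Tree ⇒ Arg ⇒ d b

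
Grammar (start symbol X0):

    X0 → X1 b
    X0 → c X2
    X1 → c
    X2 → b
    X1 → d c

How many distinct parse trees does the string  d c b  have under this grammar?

1

Parse trees for d c b:
  [X0 [X1 d c] b]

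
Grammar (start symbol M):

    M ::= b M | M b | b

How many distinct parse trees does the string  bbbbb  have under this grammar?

16

Parse trees for bbbbb (showing first 6 of 16):
  [M b [M b [M b [M b [M b]]]]]
  [M b [M b [M b [M [M b] b]]]]
  [M b [M b [M [M b [M b]] b]]]
  [M b [M b [M [M [M b] b] b]]]
  [M b [M [M b [M b [M b]]] b]]
  [M b [M [M b [M [M b] b]] b]]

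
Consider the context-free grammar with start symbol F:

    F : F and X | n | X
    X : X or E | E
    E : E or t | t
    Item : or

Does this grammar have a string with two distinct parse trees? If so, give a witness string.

Ambiguous

Witness: t or t

Derivation 1: F ⇒ X ⇒ X or E ⇒ E or E ⇒ t or E ⇒ t or t
Derivation 2: F ⇒ X ⇒ E ⇒ E or t ⇒ t or t

Two distinct leftmost derivations for the same string.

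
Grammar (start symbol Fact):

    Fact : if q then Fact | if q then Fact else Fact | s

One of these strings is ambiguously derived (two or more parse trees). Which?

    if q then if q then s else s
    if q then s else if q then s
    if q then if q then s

if q then if q then s else s

if q then if q then s else s: 2 trees
if q then s else if q then s: 1 tree
if q then if q then s: 1 tree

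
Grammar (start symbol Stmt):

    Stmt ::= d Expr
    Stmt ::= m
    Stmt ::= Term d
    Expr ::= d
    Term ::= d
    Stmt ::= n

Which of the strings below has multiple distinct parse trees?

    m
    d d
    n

m: 1 tree
d d: 2 trees
n: 1 tree

d d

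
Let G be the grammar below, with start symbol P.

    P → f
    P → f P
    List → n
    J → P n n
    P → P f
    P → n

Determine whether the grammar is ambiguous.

Ambiguous

Witness: f f

Derivation 1: P ⇒ f P ⇒ f f
Derivation 2: P ⇒ P f ⇒ f f

Two distinct leftmost derivations for the same string.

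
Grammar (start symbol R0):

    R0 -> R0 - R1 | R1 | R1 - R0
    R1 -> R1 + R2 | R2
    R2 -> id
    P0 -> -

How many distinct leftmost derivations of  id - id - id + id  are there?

4

Parse trees for id - id - id + id:
  [R0 [R0 [R0 [R1 [R2 id]]] - [R1 [R2 id]]] - [R1 [R1 [R2 id]] + [R2 id]]]
  [R0 [R0 [R1 [R2 id]] - [R0 [R1 [R2 id]]]] - [R1 [R1 [R2 id]] + [R2 id]]]
  [R0 [R1 [R2 id]] - [R0 [R0 [R1 [R2 id]]] - [R1 [R1 [R2 id]] + [R2 id]]]]
  [R0 [R1 [R2 id]] - [R0 [R1 [R2 id]] - [R0 [R1 [R1 [R2 id]] + [R2 id]]]]]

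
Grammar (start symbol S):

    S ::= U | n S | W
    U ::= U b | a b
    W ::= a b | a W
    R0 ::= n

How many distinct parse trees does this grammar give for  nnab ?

Parse trees for nnab:
  [S n [S n [S [U a b]]]]
  [S n [S n [S [W a b]]]]

2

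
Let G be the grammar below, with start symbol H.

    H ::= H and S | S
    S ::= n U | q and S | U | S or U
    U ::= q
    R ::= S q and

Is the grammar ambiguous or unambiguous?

Witness: q and q

Derivation 1: H ⇒ H and S ⇒ S and S ⇒ U and S ⇒ q and S ⇒ q and U ⇒ q and q
Derivation 2: H ⇒ S ⇒ q and S ⇒ q and U ⇒ q and q

Two distinct leftmost derivations for the same string.

Ambiguous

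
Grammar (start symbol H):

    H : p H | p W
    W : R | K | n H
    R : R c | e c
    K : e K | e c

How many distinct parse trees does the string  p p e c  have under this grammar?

2

Parse trees for p p e c:
  [H p [H p [W [R e c]]]]
  [H p [H p [W [K e c]]]]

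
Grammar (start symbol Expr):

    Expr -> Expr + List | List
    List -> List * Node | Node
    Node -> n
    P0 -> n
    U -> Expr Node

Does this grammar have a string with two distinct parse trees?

Unambiguous

(P0, U are unreachable from Expr, so their rules don't affect L(Expr).) Expr → Expr + List | List  ;  List → List * Node | Node  — a left-associative chain with Node at the bottom. Each string factors uniquely by precedence.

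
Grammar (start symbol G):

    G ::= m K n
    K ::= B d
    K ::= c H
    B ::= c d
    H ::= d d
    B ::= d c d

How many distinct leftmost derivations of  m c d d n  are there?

2

Parse trees for m c d d n:
  [G m [K [B c d] d] n]
  [G m [K c [H d d]] n]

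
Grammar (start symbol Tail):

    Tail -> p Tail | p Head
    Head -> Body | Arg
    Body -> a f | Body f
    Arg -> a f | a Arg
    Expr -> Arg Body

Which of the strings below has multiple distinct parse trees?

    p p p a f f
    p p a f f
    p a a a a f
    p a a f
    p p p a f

p p p a f f: 1 tree
p p a f f: 1 tree
p a a a a f: 1 tree
p a a f: 1 tree
p p p a f: 2 trees

p p p a f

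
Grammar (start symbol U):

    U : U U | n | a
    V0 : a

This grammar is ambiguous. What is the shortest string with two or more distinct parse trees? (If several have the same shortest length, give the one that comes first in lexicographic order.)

length 1: no string has ≥2 trees
length 2: no string has ≥2 trees
length 3: a a a has 2 parse trees

Two derivations of a a a:
  U ⇒ U U ⇒ U U U ⇒ a U U ⇒ a a U ⇒ a a a
  U ⇒ U U ⇒ a U ⇒ a U U ⇒ a a U ⇒ a a a

a a a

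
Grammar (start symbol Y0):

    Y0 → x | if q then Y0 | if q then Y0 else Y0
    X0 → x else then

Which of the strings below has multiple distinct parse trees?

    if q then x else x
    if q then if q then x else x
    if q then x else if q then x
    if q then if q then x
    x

if q then x else x: 1 tree
if q then if q then x else x: 2 trees
if q then x else if q then x: 1 tree
if q then if q then x: 1 tree
x: 1 tree

if q then if q then x else x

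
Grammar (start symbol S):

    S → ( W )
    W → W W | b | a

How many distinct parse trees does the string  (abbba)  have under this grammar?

Parse trees for (abbba) (showing first 6 of 14):
  [S ( [W [W a] [W [W b] [W [W b] [W [W b] [W a]]]]] )]
  [S ( [W [W a] [W [W b] [W [W [W b] [W b]] [W a]]]] )]
  [S ( [W [W a] [W [W [W b] [W b]] [W [W b] [W a]]]] )]
  [S ( [W [W a] [W [W [W b] [W [W b] [W b]]] [W a]]] )]
  [S ( [W [W a] [W [W [W [W b] [W b]] [W b]] [W a]]] )]
  [S ( [W [W [W a] [W b]] [W [W b] [W [W b] [W a]]]] )]

14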